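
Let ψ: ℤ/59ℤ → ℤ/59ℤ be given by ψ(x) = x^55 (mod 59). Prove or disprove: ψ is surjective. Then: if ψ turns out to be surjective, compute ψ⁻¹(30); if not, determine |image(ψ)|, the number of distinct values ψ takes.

38

Since 59 is prime, the nonzero elements of ℤ/59ℤ form a cyclic group of order 58.
As gcd(55, 58) = 1, raising to the 55th power is a bijection on this group: if x_1^55 ≡ x_2^55 then (x_1x_2^{−1})^55 = 1, and the only element of order dividing gcd(55, 58) = 1 is 1, so x_1 = x_2.
With ψ(0) = 0 this makes ψ injective on all of ℤ/59ℤ, hence bijective (finite equal-size domain and codomain). In particular ψ is surjective.
Since ψ is surjective, we find the preimage of 30. The inverse of x ↦ x^55 on (ℤ/59ℤ)^× is x ↦ x^19, because 55·19 = 1045 = 18·58 + 1 ≡ 1 (mod 58) and x^{58} = 1 for x ≠ 0 (Fermat). So ψ⁻¹(30) = 30^19 mod 59.
Repeated squaring mod 59: 30^1 ≡ 30, 30^2 ≡ 30² = 900 ≡ 15, 30^4 ≡ 15² = 225 ≡ 48, 30^8 ≡ 48² = 2304 ≡ 3, 30^16 ≡ 3² = 9. Since 19 = 16 + 2 + 1, 30^19 ≡ 9·15·30: 9·15 = 135 ≡ 17, then 17·30 = 510 ≡ 38. So 30^19 ≡ 38 (mod 59).
Hence ψ⁻¹(30) = 38.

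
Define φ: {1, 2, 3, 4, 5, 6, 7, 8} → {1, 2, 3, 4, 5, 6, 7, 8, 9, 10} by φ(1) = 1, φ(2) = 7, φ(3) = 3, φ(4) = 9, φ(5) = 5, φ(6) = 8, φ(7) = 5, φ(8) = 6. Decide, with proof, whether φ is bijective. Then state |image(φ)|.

φ(5) = 5 = φ(7) with 5 ≠ 7, so φ is not injective, hence not bijective.
The image of φ is {1, 3, 5, 6, 7, 8, 9}, which has 7 elements.

7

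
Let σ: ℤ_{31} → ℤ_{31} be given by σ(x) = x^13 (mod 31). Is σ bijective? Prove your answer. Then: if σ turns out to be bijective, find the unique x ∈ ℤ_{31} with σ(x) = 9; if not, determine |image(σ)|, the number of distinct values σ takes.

Since 31 is prime, the nonzero elements of ℤ_{31} form a cyclic group of order 30.
As gcd(13, 30) = 1, raising to the 13th power is a bijection on this group: if s^13 ≡ t^13 then (st^{−1})^13 = 1, and the only element of order dividing gcd(13, 30) = 1 is 1, so s = t.
With σ(0) = 0 this makes σ injective on all of ℤ_{31}, hence bijective (finite equal-size domain and codomain). In particular σ is bijective.
Since σ is bijective, we find the preimage of 9. The inverse of x ↦ x^13 on (ℤ_{31})^× is x ↦ x^7, because 13·7 = 91 = 3·30 + 1 ≡ 1 (mod 30) and x^{30} = 1 for x ≠ 0 (Fermat). So σ⁻¹(9) = 9^7 mod 31.
Repeated squaring mod 31: 9^1 ≡ 9, 9^2 ≡ 9² = 81 ≡ 19, 9^4 ≡ 19² = 361 ≡ 20. Since 7 = 4 + 2 + 1, 9^7 ≡ 20·19·9: 20·19 = 380 ≡ 8, then 8·9 = 72 ≡ 10. So 9^7 ≡ 10 (mod 31).
Hence σ⁻¹(9) = 10.

10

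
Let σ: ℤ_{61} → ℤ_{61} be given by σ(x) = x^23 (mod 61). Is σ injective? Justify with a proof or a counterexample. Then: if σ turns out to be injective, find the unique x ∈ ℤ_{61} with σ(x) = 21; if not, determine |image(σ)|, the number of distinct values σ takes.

32

Since 61 is prime, the nonzero elements of ℤ_{61} form a cyclic group of order 60.
As gcd(23, 60) = 1, raising to the 23rd power is a bijection on this group: if s^23 ≡ t^23 then (st^{−1})^23 = 1, and the only element of order dividing gcd(23, 60) = 1 is 1, so s = t.
With σ(0) = 0 this makes σ injective on all of ℤ_{61}, hence bijective (finite equal-size domain and codomain). In particular σ is injective.
Since σ is injective, we find the preimage of 21. The inverse of x ↦ x^23 on (ℤ_{61})^× is x ↦ x^47, because 23·47 = 1081 = 18·60 + 1 ≡ 1 (mod 60) and x^{60} = 1 for x ≠ 0 (Fermat). So σ⁻¹(21) = 21^47 mod 61.
Repeated squaring mod 61: 21^1 ≡ 21, 21^2 ≡ 21² = 441 ≡ 14, 21^4 ≡ 14² = 196 ≡ 13, 21^8 ≡ 13² = 169 ≡ 47, 21^16 ≡ 47² = 2209 ≡ 13, 21^32 ≡ 13² = 169 ≡ 47. Since 47 = 32 + 8 + 4 + 2 + 1, 21^47 ≡ 47·47·13·14·21: 47·47 = 2209 ≡ 13, then 13·13 = 169 ≡ 47, then 47·14 = 658 ≡ 48, then 48·21 = 1008 ≡ 32. So 21^47 ≡ 32 (mod 61).
Hence σ⁻¹(21) = 32.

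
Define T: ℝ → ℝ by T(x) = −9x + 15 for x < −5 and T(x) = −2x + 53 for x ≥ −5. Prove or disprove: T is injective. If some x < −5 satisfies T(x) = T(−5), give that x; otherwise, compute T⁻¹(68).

-16/3

Both pieces are strictly decreasing (slopes −9 and −2), so each is injective on its own interval.
The left piece maps (−∞, −5) onto (60, ∞); the right piece maps [−5, ∞) onto (−∞, 63].
These images overlap. In particular T(−5) = 63 (right piece), and solving −9x + 15 = 63 on the left piece gives x = −16/3 < −5.
So T(−16/3) = T(−5) with −16/3 ≠ −5, and T is not injective. This x = −16/3 is the requested value below −5.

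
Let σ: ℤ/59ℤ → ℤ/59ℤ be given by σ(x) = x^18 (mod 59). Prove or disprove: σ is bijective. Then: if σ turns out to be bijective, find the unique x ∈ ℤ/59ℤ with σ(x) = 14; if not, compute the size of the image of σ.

30

σ(29): Repeated squaring mod 59: 29^1 ≡ 29, 29^2 ≡ 29² = 841 ≡ 15, 29^4 ≡ 15² = 225 ≡ 48, 29^8 ≡ 48² = 2304 ≡ 3, 29^16 ≡ 3² = 9. Since 18 = 16 + 2, 29^18 ≡ 9·15: 9·15 = 135 ≡ 17. So 29^18 ≡ 17 (mod 59).
σ(30): Repeated squaring mod 59: 30^1 ≡ 30, 30^2 ≡ 30² = 900 ≡ 15, 30^4 ≡ 15² = 225 ≡ 48, 30^8 ≡ 48² = 2304 ≡ 3, 30^16 ≡ 3² = 9. Since 18 = 16 + 2, 30^18 ≡ 9·15: 9·15 = 135 ≡ 17. So 30^18 ≡ 17 (mod 59).
So σ(29) = σ(30) = 17 while 29 ≠ 30, so σ is not injective, hence not bijective.
Since σ is not bijective, we determine |image(σ)|. Computing x^18 mod 59 for each x (by repeated squaring, reducing mod 59 at every step), the values σ(0), σ(1), …, σ(58) are: 0, 1, 7, 57, 49, 3, 45, 27, 48, 4, 21, 36, 20, 15, 12, 53, 41, 35, 28, 26, 29, 5, 16, 19, 22, 9, 46, 51, 25, 17, 17, 25, 51, 46, 9, 22, 19, 16, 5, 29, 26, 28, 35, 41, 53, 12, 15, 20, 36, 21, 4, 48, 27, 45, 3, 49, 57, 7, 1.
The distinct values are {0, 1, 3, 4, 5, 7, 9, 12, 15, 16, 17, 19, 20, 21, 22, 25, 26, 27, 28, 29, 35, 36, 41, 45, 46, 48, 49, 51, 53, 57}; there are 30 of them.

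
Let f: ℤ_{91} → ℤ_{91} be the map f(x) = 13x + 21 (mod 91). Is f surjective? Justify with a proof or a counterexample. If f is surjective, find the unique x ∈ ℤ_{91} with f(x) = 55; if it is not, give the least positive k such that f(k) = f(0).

Recall that surjectivity means every element of the codomain has a preimage under f.
Since gcd(13, 91) = 13, we have 13x ≡ 0 (mod 13) for all x, so f(x) ≡ 8 (mod 13).
But 0 ≢ 8 (mod 13), so 0 ∈ ℤ_{91} has no preimage. Therefore f is not surjective.
Since f is not surjective, we find the least positive k with f(k) = f(0): this means 13k ≡ 0 (mod 91), i.e. 91 ∣ 13k. Since gcd(13, 91) = 13, dividing through by 13 this holds exactly when 7 ∣ k.
The smallest positive such k is 7.

7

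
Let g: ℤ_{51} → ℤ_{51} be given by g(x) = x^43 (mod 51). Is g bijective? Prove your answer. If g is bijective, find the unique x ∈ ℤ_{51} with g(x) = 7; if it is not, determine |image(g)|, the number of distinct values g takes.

Computing x^43 mod 51 for each x (by repeated squaring, reducing mod 51 at every step), the values g(0), g(1), …, g(50) are: 0, 1, 8, 24, 13, 11, 39, 31, 2, 15, 37, 29, 6, 4, 44, 9, 16, 17, 18, 25, 41, 30, 28, 5, 48, 19, 32, 3, 46, 23, 21, 10, 26, 33, 34, 35, 42, 7, 47, 45, 22, 14, 36, 49, 20, 12, 40, 38, 27, 43, 50.
Every element of ℤ_{51} appears exactly once in this list, so g is a bijection, and in particular bijective.
Since g is bijective, we read off the preimage of 7 from the same table: g(37) = 7, so g⁻¹(7) = 37.

37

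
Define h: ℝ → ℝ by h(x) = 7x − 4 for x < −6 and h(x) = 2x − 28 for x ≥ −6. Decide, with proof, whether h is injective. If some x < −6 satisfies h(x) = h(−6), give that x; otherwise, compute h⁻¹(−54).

Both pieces are strictly increasing (slopes 7 and 2), so each is injective on its own interval.
The left piece maps (−∞, −6) onto (−∞, −46); the right piece maps [−6, ∞) onto [−40, ∞).
These images are disjoint, so no value is attained by both pieces. Hence h is injective.
Because the two images are disjoint, no x < −6 has h(x) = h(−6), so we compute h⁻¹(−54): −54 lies in (−∞, −46), so solve 7x − 4 = −54: x = (−54 + 4)/7 = −50/7.

-50/7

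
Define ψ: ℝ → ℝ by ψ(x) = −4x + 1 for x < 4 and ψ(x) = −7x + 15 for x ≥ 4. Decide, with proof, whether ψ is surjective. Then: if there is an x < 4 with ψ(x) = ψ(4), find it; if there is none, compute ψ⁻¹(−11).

Both pieces are strictly decreasing (slopes −4 and −7), so each is injective on its own interval.
The left piece maps (−∞, 4) onto (−15, ∞); the right piece maps [4, ∞) onto (−∞, −13].
The union (−15, ∞) ∪ (−∞, −13] covers ℝ, so ψ is surjective.
For the follow-up: the images overlap, so an x < 4 with ψ(x) = ψ(4) exists. ψ(4) = −13; solving −4x + 1 = −13 for x < 4 gives x = (−13 − 1)/(−4) = 7/2.

7/2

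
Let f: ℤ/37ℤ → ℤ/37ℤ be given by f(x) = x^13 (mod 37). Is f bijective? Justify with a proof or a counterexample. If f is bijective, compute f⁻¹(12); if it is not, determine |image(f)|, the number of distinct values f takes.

Since 37 is prime, the nonzero elements of ℤ/37ℤ form a cyclic group of order 36.
As gcd(13, 36) = 1, raising to the 13th power is a bijection on this group: if s^13 ≡ t^13 then (st^{−1})^13 = 1, and the only element of order dividing gcd(13, 36) = 1 is 1, so s = t.
With f(0) = 0 this makes f injective on all of ℤ/37ℤ, hence bijective (finite equal-size domain and codomain). In particular f is bijective.
Since f is bijective, we find the preimage of 12. The inverse of x ↦ x^13 on (ℤ/37ℤ)^× is x ↦ x^25, because 13·25 = 325 = 9·36 + 1 ≡ 1 (mod 36) and x^{36} = 1 for x ≠ 0 (Fermat). So f⁻¹(12) = 12^25 mod 37.
Repeated squaring mod 37: 12^1 ≡ 12, 12^2 ≡ 12² = 144 ≡ 33, 12^4 ≡ 33² = 1089 ≡ 16, 12^8 ≡ 16² = 256 ≡ 34, 12^16 ≡ 34² = 1156 ≡ 9. Since 25 = 16 + 8 + 1, 12^25 ≡ 9·34·12: 9·34 = 306 ≡ 10, then 10·12 = 120 ≡ 9. So 12^25 ≡ 9 (mod 37).
Hence f⁻¹(12) = 9.

9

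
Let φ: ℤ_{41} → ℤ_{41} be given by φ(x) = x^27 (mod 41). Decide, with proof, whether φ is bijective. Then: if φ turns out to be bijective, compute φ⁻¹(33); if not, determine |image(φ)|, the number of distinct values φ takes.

Since 41 is prime, the nonzero elements of ℤ_{41} form a cyclic group of order 40.
As gcd(27, 40) = 1, raising to the 27th power is a bijection on this group: if a^27 ≡ b^27 then (ab^{−1})^27 = 1, and the only element of order dividing gcd(27, 40) = 1 is 1, so a = b.
With φ(0) = 0 this makes φ injective on all of ℤ_{41}, hence bijective (finite equal-size domain and codomain). In particular φ is bijective.
Since φ is bijective, we find the preimage of 33. The inverse of x ↦ x^27 on (ℤ_{41})^× is x ↦ x^3, because 27·3 = 81 = 2·40 + 1 ≡ 1 (mod 40) and x^{40} = 1 for x ≠ 0 (Fermat). So φ⁻¹(33) = 33^3 mod 41.
Repeated squaring mod 41: 33^1 ≡ 33, 33^2 ≡ 33² = 1089 ≡ 23. Since 3 = 2 + 1, 33^3 ≡ 23·33: 23·33 = 759 ≡ 21. So 33^3 ≡ 21 (mod 41).
Hence φ⁻¹(33) = 21.

21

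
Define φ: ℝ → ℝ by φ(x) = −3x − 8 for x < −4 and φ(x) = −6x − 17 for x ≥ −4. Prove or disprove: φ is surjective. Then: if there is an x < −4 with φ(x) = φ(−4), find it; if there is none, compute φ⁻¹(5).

-5

Both pieces are strictly decreasing (slopes −3 and −6), so each is injective on its own interval.
The left piece maps (−∞, −4) onto (4, ∞); the right piece maps [−4, ∞) onto (−∞, 7].
The union (4, ∞) ∪ (−∞, 7] covers ℝ, so φ is surjective.
For the follow-up: the images overlap, so an x < −4 with φ(x) = φ(−4) exists. φ(−4) = 7; solving −3x − 8 = 7 for x < −4 gives x = (7 + 8)/(−3) = −5.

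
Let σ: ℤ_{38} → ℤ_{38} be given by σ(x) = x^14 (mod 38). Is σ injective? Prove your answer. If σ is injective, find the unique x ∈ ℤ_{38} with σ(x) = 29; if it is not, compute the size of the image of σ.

σ(18): Repeated squaring mod 38: 18^1 ≡ 18, 18^2 ≡ 18² = 324 ≡ 20, 18^4 ≡ 20² = 400 ≡ 20, 18^8 ≡ 20² = 400 ≡ 20. Since 14 = 8 + 4 + 2, 18^14 ≡ 20·20·20: 20·20 = 400 ≡ 20, then 20·20 = 400 ≡ 20. So 18^14 ≡ 20 (mod 38).
σ(20): Repeated squaring mod 38: 20^1 ≡ 20, 20^2 ≡ 20² = 400 ≡ 20, 20^4 ≡ 20² = 400 ≡ 20, 20^8 ≡ 20² = 400 ≡ 20. Since 14 = 8 + 4 + 2, 20^14 ≡ 20·20·20: 20·20 = 400 ≡ 20, then 20·20 = 400 ≡ 20. So 20^14 ≡ 20 (mod 38).
So σ(18) = σ(20) = 20 while 18 ≠ 20, thus σ is not injective.
Since σ is not injective, we determine |image(σ)|. Computing x^14 mod 38 for each x (by repeated squaring, reducing mod 38 at every step), the values σ(0), σ(1), …, σ(37) are: 0, 1, 6, 23, 36, 9, 24, 11, 26, 35, 16, 7, 30, 5, 28, 17, 4, 25, 20, 19, 20, 25, 4, 17, 28, 5, 30, 7, 16, 35, 26, 11, 24, 9, 36, 23, 6, 1.
The distinct values are {0, 1, 4, 5, 6, 7, 9, 11, 16, 17, 19, 20, 23, 24, 25, 26, 28, 30, 35, 36}; there are 20 of them.

20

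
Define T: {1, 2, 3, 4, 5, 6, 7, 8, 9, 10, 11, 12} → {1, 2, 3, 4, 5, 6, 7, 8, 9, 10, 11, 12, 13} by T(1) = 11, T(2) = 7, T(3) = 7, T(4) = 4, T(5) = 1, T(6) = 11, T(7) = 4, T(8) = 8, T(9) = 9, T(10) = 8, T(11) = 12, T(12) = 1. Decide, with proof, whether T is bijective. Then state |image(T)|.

7

T(2) = 7 = T(3) with 2 ≠ 3, so T is not injective, hence not bijective.
The image of T is {1, 4, 7, 8, 9, 11, 12}, which has 7 elements.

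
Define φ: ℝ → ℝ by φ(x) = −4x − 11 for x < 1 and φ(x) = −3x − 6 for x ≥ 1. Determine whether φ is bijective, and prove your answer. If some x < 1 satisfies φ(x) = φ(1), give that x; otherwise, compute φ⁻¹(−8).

Both pieces are strictly decreasing (slopes −4 and −3), so each is injective on its own interval.
The left piece maps (−∞, 1) onto (−15, ∞); the right piece maps [1, ∞) onto (−∞, −9].
These images overlap. In particular φ(1) = −9 (right piece), and solving −4x − 11 = −9 on the left piece gives x = −1/2 < 1.
So φ(−1/2) = φ(1) with −1/2 ≠ 1, and φ is not injective, hence not bijective. This x = −1/2 is the requested value below 1.

-1/2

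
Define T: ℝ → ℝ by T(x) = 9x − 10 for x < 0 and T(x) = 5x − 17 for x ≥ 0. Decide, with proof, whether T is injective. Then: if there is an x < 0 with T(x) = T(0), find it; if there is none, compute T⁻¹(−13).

Both pieces are strictly increasing (slopes 9 and 5), so each is injective on its own interval.
The left piece maps (−∞, 0) onto (−∞, −10); the right piece maps [0, ∞) onto [−17, ∞).
These images overlap. In particular T(0) = −17 (right piece), and solving 9x − 10 = −17 on the left piece gives x = −7/9 < 0.
So T(−7/9) = T(0) with −7/9 ≠ 0, and T is not injective. This x = −7/9 is the requested value below 0.

-7/9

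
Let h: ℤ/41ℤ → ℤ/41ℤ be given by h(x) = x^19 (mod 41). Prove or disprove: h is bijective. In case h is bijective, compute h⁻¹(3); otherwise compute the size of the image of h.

27

Since 41 is prime, the nonzero elements of ℤ/41ℤ form a cyclic group of order 40.
As gcd(19, 40) = 1, raising to the 19th power is a bijection on this group: if a^19 ≡ b^19 then (ab^{−1})^19 = 1, and the only element of order dividing gcd(19, 40) = 1 is 1, so a = b.
With h(0) = 0 this makes h injective on all of ℤ/41ℤ, hence bijective (finite equal-size domain and codomain). In particular h is bijective.
Since h is bijective, we find the preimage of 3. The inverse of x ↦ x^19 on (ℤ/41ℤ)^× is x ↦ x^19, because 19·19 = 361 = 9·40 + 1 ≡ 1 (mod 40) and x^{40} = 1 for x ≠ 0 (Fermat). So h⁻¹(3) = 3^19 mod 41.
Repeated squaring mod 41: 3^1 ≡ 3, 3^2 ≡ 3² = 9, 3^4 ≡ 9² = 81 ≡ 40, 3^8 ≡ 40² = 1600 ≡ 1, 3^16 ≡ 1² = 1. Since 19 = 16 + 2 + 1, 3^19 ≡ 1·9·3: 1·9 = 9, then 9·3 = 27. So 3^19 ≡ 27 (mod 41).
Hence h⁻¹(3) = 27.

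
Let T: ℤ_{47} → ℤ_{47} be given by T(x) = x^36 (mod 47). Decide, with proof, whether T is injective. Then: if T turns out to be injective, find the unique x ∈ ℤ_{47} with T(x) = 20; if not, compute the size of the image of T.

T(23): Repeated squaring mod 47: 23^1 ≡ 23, 23^2 ≡ 23² = 529 ≡ 12, 23^4 ≡ 12² = 144 ≡ 3, 23^8 ≡ 3² = 9, 23^16 ≡ 9² = 81 ≡ 34, 23^32 ≡ 34² = 1156 ≡ 28. Since 36 = 32 + 4, 23^36 ≡ 28·3: 28·3 = 84 ≡ 37. So 23^36 ≡ 37 (mod 47).
T(24): Repeated squaring mod 47: 24^1 ≡ 24, 24^2 ≡ 24² = 576 ≡ 12, 24^4 ≡ 12² = 144 ≡ 3, 24^8 ≡ 3² = 9, 24^16 ≡ 9² = 81 ≡ 34, 24^32 ≡ 34² = 1156 ≡ 28. Since 36 = 32 + 4, 24^36 ≡ 28·3: 28·3 = 84 ≡ 37. So 24^36 ≡ 37 (mod 47).
So T(23) = T(24) = 37 while 23 ≠ 24, therefore T is not injective.
Since T is not injective, we determine |image(T)|. Computing x^36 mod 47 for each x (by repeated squaring, reducing mod 47 at every step), the values T(0), T(1), …, T(46) are: 0, 1, 14, 36, 8, 4, 34, 25, 18, 27, 9, 28, 6, 24, 21, 3, 17, 42, 2, 12, 32, 7, 16, 37, 37, 16, 7, 32, 12, 2, 42, 17, 3, 21, 24, 6, 28, 9, 27, 18, 25, 34, 4, 8, 36, 14, 1.
The distinct values are {0, 1, 2, 3, 4, 6, 7, 8, 9, 12, 14, 16, 17, 18, 21, 24, 25, 27, 28, 32, 34, 36, 37, 42}; there are 24 of them.

24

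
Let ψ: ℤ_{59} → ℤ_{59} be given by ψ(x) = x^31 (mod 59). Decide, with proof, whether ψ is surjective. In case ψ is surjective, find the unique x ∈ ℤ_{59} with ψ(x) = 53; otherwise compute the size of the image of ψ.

17

Since 59 is prime, the nonzero elements of ℤ_{59} form a cyclic group of order 58.
As gcd(31, 58) = 1, raising to the 31st power is a bijection on this group: if a^31 ≡ b^31 then (ab^{−1})^31 = 1, and the only element of order dividing gcd(31, 58) = 1 is 1, so a = b.
With ψ(0) = 0 this makes ψ injective on all of ℤ_{59}, hence bijective (finite equal-size domain and codomain). In particular ψ is surjective.
Since ψ is surjective, we find the preimage of 53. The inverse of x ↦ x^31 on (ℤ_{59})^× is x ↦ x^15, because 31·15 = 465 = 8·58 + 1 ≡ 1 (mod 58) and x^{58} = 1 for x ≠ 0 (Fermat). So ψ⁻¹(53) = 53^15 mod 59.
Repeated squaring mod 59: 53^1 ≡ 53, 53^2 ≡ 53² = 2809 ≡ 36, 53^4 ≡ 36² = 1296 ≡ 57, 53^8 ≡ 57² = 3249 ≡ 4. Since 15 = 8 + 4 + 2 + 1, 53^15 ≡ 4·57·36·53: 4·57 = 228 ≡ 51, then 51·36 = 1836 ≡ 7, then 7·53 = 371 ≡ 17. So 53^15 ≡ 17 (mod 59).
Hence ψ⁻¹(53) = 17.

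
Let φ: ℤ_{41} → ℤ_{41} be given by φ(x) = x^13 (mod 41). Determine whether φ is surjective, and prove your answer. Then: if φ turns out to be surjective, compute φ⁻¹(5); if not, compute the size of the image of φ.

Since 41 is prime, the nonzero elements of ℤ_{41} form a cyclic group of order 40.
As gcd(13, 40) = 1, raising to the 13th power is a bijection on this group: if a^13 ≡ b^13 then (ab^{−1})^13 = 1, and the only element of order dividing gcd(13, 40) = 1 is 1, so a = b.
With φ(0) = 0 this makes φ injective on all of ℤ_{41}, hence bijective (finite equal-size domain and codomain). In particular φ is surjective.
Since φ is surjective, we find the preimage of 5. The inverse of x ↦ x^13 on (ℤ_{41})^× is x ↦ x^37, because 13·37 = 481 = 12·40 + 1 ≡ 1 (mod 40) and x^{40} = 1 for x ≠ 0 (Fermat). So φ⁻¹(5) = 5^37 mod 41.
Repeated squaring mod 41: 5^1 ≡ 5, 5^2 ≡ 5² = 25, 5^4 ≡ 25² = 625 ≡ 10, 5^8 ≡ 10² = 100 ≡ 18, 5^16 ≡ 18² = 324 ≡ 37, 5^32 ≡ 37² = 1369 ≡ 16. Since 37 = 32 + 4 + 1, 5^37 ≡ 16·10·5: 16·10 = 160 ≡ 37, then 37·5 = 185 ≡ 21. So 5^37 ≡ 21 (mod 41).
Hence φ⁻¹(5) = 21.

21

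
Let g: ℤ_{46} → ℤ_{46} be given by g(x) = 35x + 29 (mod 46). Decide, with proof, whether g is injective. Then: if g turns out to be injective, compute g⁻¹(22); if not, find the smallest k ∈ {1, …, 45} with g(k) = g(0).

9

Recall that injectivity means: for all x_1, x_2 in the domain, g(x_1) = g(x_2) implies x_1 = x_2.
If g(x_1) = g(x_2), then 35x_1 ≡ 35x_2 (mod 46). Because gcd(35, 46) = 1, we may cancel 35 to get x_1 ≡ x_2 (mod 46).
So g is injective.
We now compute 35⁻¹ mod 46 explicitly. Euclid's algorithm: 46 = 1·35 + 11, 35 = 3·11 + 2, 11 = 5·2 + 1; back-substituting gives 1 = 25·35 − 19·46, so 35⁻¹ ≡ 25 (mod 46).
Since g is injective, we find g⁻¹(22): we need 35x ≡ 22 − 29 ≡ 39 (mod 46). Using 35⁻¹ = 25: x ≡ 25·39 = 975 = 21·46 + 9, so x = 9.
Check: g(9) = 35·9 + 29 = 344 = 7·46 + 22 ≡ 22 (mod 46).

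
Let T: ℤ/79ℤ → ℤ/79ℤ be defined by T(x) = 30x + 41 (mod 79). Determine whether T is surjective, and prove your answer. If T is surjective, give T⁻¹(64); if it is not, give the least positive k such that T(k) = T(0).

By definition, T is surjective if every y in the codomain equals T(x) for some x in the domain.
Since gcd(30, 79) = 1, 30 is invertible modulo 79. Euclid's algorithm: 79 = 2·30 + 19, 30 = 1·19 + 11, 19 = 1·11 + 8, 11 = 1·8 + 3, 8 = 2·3 + 2, 3 = 1·2 + 1; back-substituting gives 1 = 29·30 − 11·79, so 30⁻¹ ≡ 29 (mod 79).
For any y ∈ ℤ/79ℤ, x = 29(y − 41) mod 79 satisfies T(x) = 30·29(y − 41) + 41 ≡ y (since 30·29 ≡ 1 mod 79). So every y has a preimage.
Hence T is surjective.
Since T is surjective, we compute T⁻¹(64): solve 30x + 41 ≡ 64 (mod 79), i.e. 30x ≡ 23 (mod 79).
Multiplying by 30⁻¹ = 29 gives x ≡ 29·23 = 667 = 8·79 + 35 ≡ 35 (mod 79).
Check: T(35) = 30·35 + 41 = 1091 = 13·79 + 64 ≡ 64 (mod 79).

35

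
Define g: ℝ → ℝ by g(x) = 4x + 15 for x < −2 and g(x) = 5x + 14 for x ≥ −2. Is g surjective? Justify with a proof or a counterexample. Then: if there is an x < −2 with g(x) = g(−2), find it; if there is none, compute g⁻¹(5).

-11/4

Both pieces are strictly increasing (slopes 4 and 5), so each is injective on its own interval.
The left piece maps (−∞, −2) onto (−∞, 7); the right piece maps [−2, ∞) onto [4, ∞).
The union (−∞, 7) ∪ [4, ∞) covers ℝ, so g is surjective.
For the follow-up: the images overlap, so an x < −2 with g(x) = g(−2) exists. g(−2) = 4; solving 4x + 15 = 4 for x < −2 gives x = (4 − 15)/4 = −11/4.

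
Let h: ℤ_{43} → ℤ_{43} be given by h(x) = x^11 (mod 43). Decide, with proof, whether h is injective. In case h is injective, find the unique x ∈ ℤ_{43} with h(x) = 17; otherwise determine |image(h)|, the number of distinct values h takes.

31

Since 43 is prime, the nonzero elements of ℤ_{43} form a cyclic group of order 42.
As gcd(11, 42) = 1, raising to the 11th power is a bijection on this group: if x_1^11 ≡ x_2^11 then (x_1x_2^{−1})^11 = 1, and the only element of order dividing gcd(11, 42) = 1 is 1, so x_1 = x_2.
With h(0) = 0 this makes h injective on all of ℤ_{43}, hence bijective (finite equal-size domain and codomain). In particular h is injective.
Since h is injective, we find the preimage of 17. The inverse of x ↦ x^11 on (ℤ_{43})^× is x ↦ x^23, because 11·23 = 253 = 6·42 + 1 ≡ 1 (mod 42) and x^{42} = 1 for x ≠ 0 (Fermat). So h⁻¹(17) = 17^23 mod 43.
Repeated squaring mod 43: 17^1 ≡ 17, 17^2 ≡ 17² = 289 ≡ 31, 17^4 ≡ 31² = 961 ≡ 15, 17^8 ≡ 15² = 225 ≡ 10, 17^16 ≡ 10² = 100 ≡ 14. Since 23 = 16 + 4 + 2 + 1, 17^23 ≡ 14·15·31·17: 14·15 = 210 ≡ 38, then 38·31 = 1178 ≡ 17, then 17·17 = 289 ≡ 31. So 17^23 ≡ 31 (mod 43).
Hence h⁻¹(17) = 31.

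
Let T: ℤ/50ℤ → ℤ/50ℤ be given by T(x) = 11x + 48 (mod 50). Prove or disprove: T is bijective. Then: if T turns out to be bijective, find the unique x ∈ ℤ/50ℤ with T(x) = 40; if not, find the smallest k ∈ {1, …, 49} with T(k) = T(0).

If T(x_1) = T(x_2), then 11x_1 ≡ 11x_2 (mod 50). Because gcd(11, 50) = 1, we may cancel 11 to get x_1 ≡ x_2 (mod 50).
We now compute 11⁻¹ mod 50 explicitly. Euclid's algorithm: 50 = 4·11 + 6, 11 = 1·6 + 5, 6 = 1·5 + 1; back-substituting gives 1 = 41·11 − 9·50, so 11⁻¹ ≡ 41 (mod 50).
Then y ↦ 41(y − 48) is a two-sided inverse to T, so every y ∈ ℤ/50ℤ has a preimage.
Thus T is bijective.
Since T is bijective, we find T⁻¹(40): we need 11x ≡ 40 − 48 ≡ 42 (mod 50). Using 11⁻¹ = 41: x ≡ 41·42 = 1722 = 34·50 + 22, so x = 22.
Check: T(22) = 11·22 + 48 = 290 = 5·50 + 40 ≡ 40 (mod 50).

22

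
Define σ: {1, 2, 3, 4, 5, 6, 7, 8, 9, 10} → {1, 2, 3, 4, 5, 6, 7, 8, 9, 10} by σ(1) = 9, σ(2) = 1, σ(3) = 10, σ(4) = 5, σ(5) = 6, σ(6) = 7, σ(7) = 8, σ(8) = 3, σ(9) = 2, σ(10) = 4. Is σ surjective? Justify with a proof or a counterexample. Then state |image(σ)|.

Every element of the codomain has a preimage: 1 = σ(2), 2 = σ(9), 3 = σ(8), 4 = σ(10), 5 = σ(4), 6 = σ(5), 7 = σ(6), 8 = σ(7), 9 = σ(1), 10 = σ(3).
So σ is surjective.
The image of σ is {1, 2, 3, 4, 5, 6, 7, 8, 9, 10}, which has 10 elements.

10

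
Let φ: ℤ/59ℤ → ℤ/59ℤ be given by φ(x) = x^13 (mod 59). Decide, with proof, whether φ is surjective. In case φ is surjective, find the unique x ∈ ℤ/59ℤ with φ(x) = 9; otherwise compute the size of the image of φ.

Since 59 is prime, the nonzero elements of ℤ/59ℤ form a cyclic group of order 58.
As gcd(13, 58) = 1, raising to the 13th power is a bijection on this group: if u^13 ≡ v^13 then (uv^{−1})^13 = 1, and the only element of order dividing gcd(13, 58) = 1 is 1, so u = v.
With φ(0) = 0 this makes φ injective on all of ℤ/59ℤ, hence bijective (finite equal-size domain and codomain). In particular φ is surjective.
Since φ is surjective, we find the preimage of 9. The inverse of x ↦ x^13 on (ℤ/59ℤ)^× is x ↦ x^9, because 13·9 = 117 = 2·58 + 1 ≡ 1 (mod 58) and x^{58} = 1 for x ≠ 0 (Fermat). So φ⁻¹(9) = 9^9 mod 59.
Repeated squaring mod 59: 9^1 ≡ 9, 9^2 ≡ 9² = 81 ≡ 22, 9^4 ≡ 22² = 484 ≡ 12, 9^8 ≡ 12² = 144 ≡ 26. Since 9 = 8 + 1, 9^9 ≡ 26·9: 26·9 = 234 ≡ 57. So 9^9 ≡ 57 (mod 59).
Hence φ⁻¹(9) = 57.

57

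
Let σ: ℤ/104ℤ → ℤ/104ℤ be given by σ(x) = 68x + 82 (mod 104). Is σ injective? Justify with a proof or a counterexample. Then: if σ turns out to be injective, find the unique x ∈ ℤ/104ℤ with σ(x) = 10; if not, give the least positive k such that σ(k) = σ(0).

Recall that σ is injective when σ(s) = σ(t) forces s = t.
We have gcd(68, 104) = 4 > 1. Taking s = 0 and t = 26: σ(0) = 82 and σ(26) = 68·26 + 82 = 1850 ≡ 82 (mod 104).
So σ(0) = σ(26) while 0 ≠ 26, so σ is not injective.
Since σ is not injective, we find the least positive k with σ(k) = σ(0): this means 68k ≡ 0 (mod 104), i.e. 104 ∣ 68k. Since gcd(68, 104) = 4, dividing through by 4 this holds exactly when 26 ∣ 17k, and as gcd(17, 26) = 1, exactly when 26 ∣ k.
The smallest positive such k is 26.

26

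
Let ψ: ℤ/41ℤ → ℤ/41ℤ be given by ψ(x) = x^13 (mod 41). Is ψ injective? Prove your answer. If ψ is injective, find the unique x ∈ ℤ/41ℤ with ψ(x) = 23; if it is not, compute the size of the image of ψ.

4

Since 41 is prime, the nonzero elements of ℤ/41ℤ form a cyclic group of order 40.
As gcd(13, 40) = 1, raising to the 13th power is a bijection on this group: if u^13 ≡ v^13 then (uv^{−1})^13 = 1, and the only element of order dividing gcd(13, 40) = 1 is 1, so u = v.
With ψ(0) = 0 this makes ψ injective on all of ℤ/41ℤ, hence bijective (finite equal-size domain and codomain). In particular ψ is injective.
Since ψ is injective, we find the preimage of 23. The inverse of x ↦ x^13 on (ℤ/41ℤ)^× is x ↦ x^37, because 13·37 = 481 = 12·40 + 1 ≡ 1 (mod 40) and x^{40} = 1 for x ≠ 0 (Fermat). So ψ⁻¹(23) = 23^37 mod 41.
Repeated squaring mod 41: 23^1 ≡ 23, 23^2 ≡ 23² = 529 ≡ 37, 23^4 ≡ 37² = 1369 ≡ 16, 23^8 ≡ 16² = 256 ≡ 10, 23^16 ≡ 10² = 100 ≡ 18, 23^32 ≡ 18² = 324 ≡ 37. Since 37 = 32 + 4 + 1, 23^37 ≡ 37·16·23: 37·16 = 592 ≡ 18, then 18·23 = 414 ≡ 4. So 23^37 ≡ 4 (mod 41).
Hence ψ⁻¹(23) = 4.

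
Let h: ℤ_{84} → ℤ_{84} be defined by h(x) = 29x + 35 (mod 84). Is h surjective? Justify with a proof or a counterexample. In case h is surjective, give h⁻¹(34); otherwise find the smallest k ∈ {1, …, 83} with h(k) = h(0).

55

Since gcd(29, 84) = 1, 29 is invertible modulo 84. Euclid's algorithm: 84 = 2·29 + 26, 29 = 1·26 + 3, 26 = 8·3 + 2, 3 = 1·2 + 1; back-substituting gives 1 = 29·29 − 10·84, so 29⁻¹ ≡ 29 (mod 84).
For any y ∈ ℤ_{84}, x = 29(y − 35) mod 84 satisfies h(x) = 29·29(y − 35) + 35 ≡ y (since 29·29 ≡ 1 mod 84). So every y has a preimage.
Hence h is surjective.
Since h is surjective, we find h⁻¹(34): we need 29x ≡ 34 − 35 ≡ 83 (mod 84). Using 29⁻¹ = 29: x ≡ 29·83 = 2407 = 28·84 + 55, so x = 55.
Check: h(55) = 29·55 + 35 = 1630 = 19·84 + 34 ≡ 34 (mod 84).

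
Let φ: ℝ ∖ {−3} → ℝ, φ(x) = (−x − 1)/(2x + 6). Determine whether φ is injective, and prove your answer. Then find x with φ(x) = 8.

-49/17

Suppose φ(x_1) = φ(x_2). Cross-multiplying: (−x_1 − 1)(2x_2 + 6) = (−x_2 − 1)(2x_1 + 6).
Expanding both sides and cancelling the symmetric terms leaves −4·(x_1 − x_2) = 0. Since −4 ≠ 0, x_1 = x_2. Hence φ is injective.
Solving φ(x) = 8: cross-multiplying gives −x − 1 = 8(2x + 6), which rearranges to −17x = 49, so x = −49/17.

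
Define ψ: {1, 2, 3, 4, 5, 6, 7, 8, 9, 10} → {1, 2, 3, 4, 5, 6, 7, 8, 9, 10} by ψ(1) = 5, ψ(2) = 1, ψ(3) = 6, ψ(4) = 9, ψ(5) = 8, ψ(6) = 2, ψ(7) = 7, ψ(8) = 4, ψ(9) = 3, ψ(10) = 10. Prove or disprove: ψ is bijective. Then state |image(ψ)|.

10

The values 5, 1, 6, 9, 8, 2, 7, 4, 3, 10 are a permutation of {1, 2, 3, 4, 5, 6, 7, 8, 9, 10}: each element appears exactly once.
So ψ is injective and surjective, hence bijective.
The image of ψ is {1, 2, 3, 4, 5, 6, 7, 8, 9, 10}, which has 10 elements.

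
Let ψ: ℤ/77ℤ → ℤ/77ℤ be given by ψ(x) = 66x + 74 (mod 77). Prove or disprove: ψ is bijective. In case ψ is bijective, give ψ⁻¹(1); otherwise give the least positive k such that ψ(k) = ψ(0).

7

We have gcd(66, 77) = 11 > 1. Taking x_1 = 0 and x_2 = 7: ψ(0) = 74 and ψ(7) = 66·7 + 74 = 536 ≡ 74 (mod 77).
So ψ(0) = ψ(7) while 0 ≠ 7, so ψ is not injective, hence not bijective.
Since ψ is not bijective, we find the least positive k with ψ(k) = ψ(0): this means 66k ≡ 0 (mod 77), i.e. 77 ∣ 66k. Since gcd(66, 77) = 11, dividing through by 11 this holds exactly when 7 ∣ 6k, and as gcd(6, 7) = 1, exactly when 7 ∣ k.
The smallest positive such k is 7.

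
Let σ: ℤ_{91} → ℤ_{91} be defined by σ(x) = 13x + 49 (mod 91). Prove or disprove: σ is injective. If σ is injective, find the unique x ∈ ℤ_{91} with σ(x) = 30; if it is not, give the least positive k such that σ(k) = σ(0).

Recall: σ is injective if σ(a) = σ(b) implies a = b.
We have gcd(13, 91) = 13 > 1. Taking a = 0 and b = 7: σ(0) = 49 and σ(7) = 13·7 + 49 = 140 ≡ 49 (mod 91).
So σ(0) = σ(7) while 0 ≠ 7, thus σ is not injective.
Since σ is not injective, we find the least positive k with σ(k) = σ(0): this means 13k ≡ 0 (mod 91), i.e. 91 ∣ 13k. Since gcd(13, 91) = 13, dividing through by 13 this holds exactly when 7 ∣ k.
The smallest positive such k is 7.

7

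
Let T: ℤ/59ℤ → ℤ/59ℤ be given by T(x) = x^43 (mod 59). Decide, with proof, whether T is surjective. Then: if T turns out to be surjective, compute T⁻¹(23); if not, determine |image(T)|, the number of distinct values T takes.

30

Since 59 is prime, the nonzero elements of ℤ/59ℤ form a cyclic group of order 58.
As gcd(43, 58) = 1, raising to the 43rd power is a bijection on this group: if u^43 ≡ v^43 then (uv^{−1})^43 = 1, and the only element of order dividing gcd(43, 58) = 1 is 1, so u = v.
With T(0) = 0 this makes T injective on all of ℤ/59ℤ, hence bijective (finite equal-size domain and codomain). In particular T is surjective.
Since T is surjective, we find the preimage of 23. The inverse of x ↦ x^43 on (ℤ/59ℤ)^× is x ↦ x^27, because 43·27 = 1161 = 20·58 + 1 ≡ 1 (mod 58) and x^{58} = 1 for x ≠ 0 (Fermat). So T⁻¹(23) = 23^27 mod 59.
Repeated squaring mod 59: 23^1 ≡ 23, 23^2 ≡ 23² = 529 ≡ 57, 23^4 ≡ 57² = 3249 ≡ 4, 23^8 ≡ 4² = 16, 23^16 ≡ 16² = 256 ≡ 20. Since 27 = 16 + 8 + 2 + 1, 23^27 ≡ 20·16·57·23: 20·16 = 320 ≡ 25, then 25·57 = 1425 ≡ 9, then 9·23 = 207 ≡ 30. So 23^27 ≡ 30 (mod 59).
Hence T⁻¹(23) = 30.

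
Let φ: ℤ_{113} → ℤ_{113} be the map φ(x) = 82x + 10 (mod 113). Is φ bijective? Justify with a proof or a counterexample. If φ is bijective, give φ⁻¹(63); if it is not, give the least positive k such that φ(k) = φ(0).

104

If φ(x_1) = φ(x_2), then 82x_1 ≡ 82x_2 (mod 113). Because gcd(82, 113) = 1, we may cancel 82 to get x_1 ≡ x_2 (mod 113).
We now compute 82⁻¹ mod 113 explicitly. Euclid's algorithm: 113 = 1·82 + 31, 82 = 2·31 + 20, 31 = 1·20 + 11, 20 = 1·11 + 9, 11 = 1·9 + 2, 9 = 4·2 + 1; back-substituting gives 1 = 51·82 − 37·113, so 82⁻¹ ≡ 51 (mod 113).
Then y ↦ 51(y − 10) is a two-sided inverse to φ, so every y ∈ ℤ_{113} has a preimage.
Therefore φ is bijective.
Since φ is bijective, we find φ⁻¹(63): we need 82x ≡ 63 − 10 ≡ 53 (mod 113). Using 82⁻¹ = 51: x ≡ 51·53 = 2703 = 23·113 + 104, so x = 104.
Check: φ(104) = 82·104 + 10 = 8538 = 75·113 + 63 ≡ 63 (mod 113).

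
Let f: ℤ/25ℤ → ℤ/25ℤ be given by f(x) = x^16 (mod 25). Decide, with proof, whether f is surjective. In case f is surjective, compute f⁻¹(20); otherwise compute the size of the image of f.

6

f(3): Repeated squaring mod 25: 3^1 ≡ 3, 3^2 ≡ 3² = 9, 3^4 ≡ 9² = 81 ≡ 6, 3^8 ≡ 6² = 36 ≡ 11, 3^16 ≡ 11² = 121 ≡ 21. So 3^16 ≡ 21 (mod 25).
f(4): Repeated squaring mod 25: 4^1 ≡ 4, 4^2 ≡ 4² = 16, 4^4 ≡ 16² = 256 ≡ 6, 4^8 ≡ 6² = 36 ≡ 11, 4^16 ≡ 11² = 121 ≡ 21. So 4^16 ≡ 21 (mod 25).
So f(3) = f(4) = 21 while 3 ≠ 4, therefore f is not injective.
A non-injective map from the 25-element set ℤ/25ℤ to itself takes at most 24 distinct values, so it cannot be surjective. Thus f is not surjective.
Since f is not surjective, we determine |image(f)|. Computing x^16 mod 25 for each x (by repeated squaring, reducing mod 25 at every step), the values f(0), f(1), …, f(24) are: 0, 1, 11, 21, 21, 0, 6, 1, 6, 16, 0, 11, 16, 16, 11, 0, 16, 6, 1, 6, 0, 21, 21, 11, 1.
The distinct values are {0, 1, 6, 11, 16, 21}; there are 6 of them.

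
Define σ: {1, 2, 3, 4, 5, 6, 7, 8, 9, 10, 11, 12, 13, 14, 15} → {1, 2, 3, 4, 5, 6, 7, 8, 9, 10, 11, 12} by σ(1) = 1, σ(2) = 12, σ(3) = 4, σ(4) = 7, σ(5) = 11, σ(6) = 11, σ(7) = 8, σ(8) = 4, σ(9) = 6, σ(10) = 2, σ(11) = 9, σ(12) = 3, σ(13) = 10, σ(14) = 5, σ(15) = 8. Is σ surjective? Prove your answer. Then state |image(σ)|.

Every element of the codomain has a preimage: 1 = σ(1), 2 = σ(10), 3 = σ(12), 4 = σ(3), 5 = σ(14), 6 = σ(9), 7 = σ(4), 8 = σ(7), 9 = σ(11), 10 = σ(13), 11 = σ(5), 12 = σ(2).
Thus σ is surjective.
The image of σ is {1, 2, 3, 4, 5, 6, 7, 8, 9, 10, 11, 12}, which has 12 elements.

12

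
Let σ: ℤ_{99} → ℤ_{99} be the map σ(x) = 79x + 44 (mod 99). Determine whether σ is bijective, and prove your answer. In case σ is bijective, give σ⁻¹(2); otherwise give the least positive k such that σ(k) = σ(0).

12

If σ(u) = σ(v), then 79u ≡ 79v (mod 99). Because gcd(79, 99) = 1, we may cancel 79 to get u ≡ v (mod 99).
We now compute 79⁻¹ mod 99 explicitly. Euclid's algorithm: 99 = 1·79 + 20, 79 = 3·20 + 19, 20 = 1·19 + 1; back-substituting gives 1 = 94·79 − 75·99, so 79⁻¹ ≡ 94 (mod 99).
Then y ↦ 94(y − 44) is a two-sided inverse to σ, so every y ∈ ℤ_{99} has a preimage.
Thus σ is bijective.
Since σ is bijective, we find σ⁻¹(2): we need 79x ≡ 2 − 44 ≡ 57 (mod 99). Using 79⁻¹ = 94: x ≡ 94·57 = 5358 = 54·99 + 12, so x = 12.
Check: σ(12) = 79·12 + 44 = 992 = 10·99 + 2 ≡ 2 (mod 99).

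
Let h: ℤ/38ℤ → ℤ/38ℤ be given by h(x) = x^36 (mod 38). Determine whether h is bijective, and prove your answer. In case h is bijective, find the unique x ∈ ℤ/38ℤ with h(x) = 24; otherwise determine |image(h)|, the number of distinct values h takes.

h(1) = 1^36 = 1.
h(3): Repeated squaring mod 38: 3^1 ≡ 3, 3^2 ≡ 3² = 9, 3^4 ≡ 9² = 81 ≡ 5, 3^8 ≡ 5² = 25, 3^16 ≡ 25² = 625 ≡ 17, 3^32 ≡ 17² = 289 ≡ 23. Since 36 = 32 + 4, 3^36 ≡ 23·5: 23·5 = 115 ≡ 1. So 3^36 ≡ 1 (mod 38).
So h(1) = h(3) = 1 while 1 ≠ 3, therefore h is not injective, hence not bijective.
Since h is not bijective, we determine |image(h)|. Computing x^36 mod 38 for each x (by repeated squaring, reducing mod 38 at every step), the values h(0), h(1), …, h(37) are: 0, 1, 20, 1, 20, 1, 20, 1, 20, 1, 20, 1, 20, 1, 20, 1, 20, 1, 20, 19, 20, 1, 20, 1, 20, 1, 20, 1, 20, 1, 20, 1, 20, 1, 20, 1, 20, 1.
The distinct values are {0, 1, 19, 20}; there are 4 of them.

4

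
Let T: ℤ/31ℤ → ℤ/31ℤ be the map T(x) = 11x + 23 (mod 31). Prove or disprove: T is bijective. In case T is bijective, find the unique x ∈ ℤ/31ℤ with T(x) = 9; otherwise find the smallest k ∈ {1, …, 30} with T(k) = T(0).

Recall that T is injective when T(u) = T(v) forces u = v.
If T(u) = T(v), then 11u ≡ 11v (mod 31). Because gcd(11, 31) = 1, we may cancel 11 to get u ≡ v (mod 31).
We now compute 11⁻¹ mod 31 explicitly. Euclid's algorithm: 31 = 2·11 + 9, 11 = 1·9 + 2, 9 = 4·2 + 1; back-substituting gives 1 = 17·11 − 6·31, so 11⁻¹ ≡ 17 (mod 31).
For any y ∈ ℤ/31ℤ, x = 17(y − 23) mod 31 satisfies T(x) = 11·17(y − 23) + 23 ≡ y (since 11·17 ≡ 1 mod 31). So every y has a preimage.
Hence T is bijective.
Since T is bijective, we find T⁻¹(9): we need 11x ≡ 9 − 23 ≡ 17 (mod 31). Using 11⁻¹ = 17: x ≡ 17·17 = 289 = 9·31 + 10, so x = 10.
Check: T(10) = 11·10 + 23 = 133 = 4·31 + 9 ≡ 9 (mod 31).

10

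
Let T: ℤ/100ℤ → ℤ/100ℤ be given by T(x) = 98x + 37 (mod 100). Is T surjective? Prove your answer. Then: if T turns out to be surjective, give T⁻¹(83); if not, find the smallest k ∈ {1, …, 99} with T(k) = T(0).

50

Recall that surjectivity means every element of the codomain has a preimage under T.
Since gcd(98, 100) = 2, we have 98x ≡ 0 (mod 2) for all x, so T(x) ≡ 1 (mod 2).
But 0 ≢ 1 (mod 2), so 0 ∈ ℤ/100ℤ has no preimage. Therefore T is not surjective.
Since T is not surjective, we find the least positive k with T(k) = T(0): this means 98k ≡ 0 (mod 100), i.e. 100 ∣ 98k. Since gcd(98, 100) = 2, dividing through by 2 this holds exactly when 50 ∣ 49k, and as gcd(49, 50) = 1, exactly when 50 ∣ k.
The smallest positive such k is 50.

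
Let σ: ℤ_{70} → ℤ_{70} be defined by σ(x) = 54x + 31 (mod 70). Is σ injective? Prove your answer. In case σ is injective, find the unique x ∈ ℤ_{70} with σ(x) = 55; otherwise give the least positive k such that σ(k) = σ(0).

35

By definition, σ is injective if σ(s) = σ(t) implies s = t.
We have gcd(54, 70) = 2 > 1. Taking s = 0 and t = 35: σ(0) = 31 and σ(35) = 54·35 + 31 = 1921 ≡ 31 (mod 70).
So σ(0) = σ(35) while 0 ≠ 35, therefore σ is not injective.
Since σ is not injective, we find the least positive k with σ(k) = σ(0): this means 54k ≡ 0 (mod 70), i.e. 70 ∣ 54k. Since gcd(54, 70) = 2, dividing through by 2 this holds exactly when 35 ∣ 27k, and as gcd(27, 35) = 1, exactly when 35 ∣ k.
The smallest positive such k is 35.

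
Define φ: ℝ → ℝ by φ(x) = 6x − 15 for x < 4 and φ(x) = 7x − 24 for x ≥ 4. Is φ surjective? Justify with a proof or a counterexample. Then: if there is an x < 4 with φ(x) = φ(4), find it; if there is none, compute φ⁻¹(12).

Both pieces are strictly increasing (slopes 6 and 7), so each is injective on its own interval.
The left piece maps (−∞, 4) onto (−∞, 9); the right piece maps [4, ∞) onto [4, ∞).
The union (−∞, 9) ∪ [4, ∞) covers ℝ, so φ is surjective.
For the follow-up: the images overlap, so an x < 4 with φ(x) = φ(4) exists. φ(4) = 4; solving 6x − 15 = 4 for x < 4 gives x = (4 + 15)/6 = 19/6.

19/6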